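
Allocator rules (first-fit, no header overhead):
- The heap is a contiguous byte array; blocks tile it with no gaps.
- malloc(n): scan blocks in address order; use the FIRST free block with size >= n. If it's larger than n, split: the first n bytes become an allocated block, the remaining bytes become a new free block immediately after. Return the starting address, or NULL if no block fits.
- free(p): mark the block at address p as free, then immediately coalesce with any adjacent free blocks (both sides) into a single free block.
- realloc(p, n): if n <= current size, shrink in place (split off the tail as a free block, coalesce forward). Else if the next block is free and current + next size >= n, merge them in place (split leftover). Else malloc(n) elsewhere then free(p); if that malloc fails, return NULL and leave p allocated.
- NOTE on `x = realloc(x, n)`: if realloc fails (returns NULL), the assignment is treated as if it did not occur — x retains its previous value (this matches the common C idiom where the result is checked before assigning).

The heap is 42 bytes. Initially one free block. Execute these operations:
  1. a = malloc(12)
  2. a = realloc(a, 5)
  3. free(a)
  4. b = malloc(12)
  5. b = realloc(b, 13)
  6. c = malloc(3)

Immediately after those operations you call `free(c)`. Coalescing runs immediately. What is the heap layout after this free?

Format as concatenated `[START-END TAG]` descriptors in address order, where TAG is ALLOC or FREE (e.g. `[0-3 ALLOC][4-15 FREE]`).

Answer: [0-12 ALLOC][13-41 FREE]

Derivation:
Op 1: a = malloc(12) -> a = 0; heap: [0-11 ALLOC][12-41 FREE]
Op 2: a = realloc(a, 5) -> a = 0; heap: [0-4 ALLOC][5-41 FREE]
Op 3: free(a) -> (freed a); heap: [0-41 FREE]
Op 4: b = malloc(12) -> b = 0; heap: [0-11 ALLOC][12-41 FREE]
Op 5: b = realloc(b, 13) -> b = 0; heap: [0-12 ALLOC][13-41 FREE]
Op 6: c = malloc(3) -> c = 13; heap: [0-12 ALLOC][13-15 ALLOC][16-41 FREE]
free(c): c = 13 -> block [13-15 ALLOC]; mark free, coalesce with adjacent free neighbors -> [0-12 ALLOC][13-41 FREE]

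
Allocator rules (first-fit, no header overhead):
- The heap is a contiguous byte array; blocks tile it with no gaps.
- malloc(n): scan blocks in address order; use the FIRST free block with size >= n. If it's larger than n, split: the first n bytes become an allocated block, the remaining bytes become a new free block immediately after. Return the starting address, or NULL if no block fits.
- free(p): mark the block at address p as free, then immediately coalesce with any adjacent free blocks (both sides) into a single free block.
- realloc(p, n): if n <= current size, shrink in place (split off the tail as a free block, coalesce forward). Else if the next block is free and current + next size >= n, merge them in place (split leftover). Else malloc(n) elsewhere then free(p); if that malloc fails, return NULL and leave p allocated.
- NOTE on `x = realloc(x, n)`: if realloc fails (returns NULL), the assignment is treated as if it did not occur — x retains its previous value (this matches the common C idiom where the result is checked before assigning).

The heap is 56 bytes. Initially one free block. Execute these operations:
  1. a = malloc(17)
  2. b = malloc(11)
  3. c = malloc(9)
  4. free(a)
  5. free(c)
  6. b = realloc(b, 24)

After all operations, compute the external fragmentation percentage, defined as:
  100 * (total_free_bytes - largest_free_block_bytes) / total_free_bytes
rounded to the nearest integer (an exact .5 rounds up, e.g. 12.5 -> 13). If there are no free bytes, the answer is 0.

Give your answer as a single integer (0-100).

Answer: 47

Derivation:
Op 1: a = malloc(17) -> a = 0; heap: [0-16 ALLOC][17-55 FREE]
Op 2: b = malloc(11) -> b = 17; heap: [0-16 ALLOC][17-27 ALLOC][28-55 FREE]
Op 3: c = malloc(9) -> c = 28; heap: [0-16 ALLOC][17-27 ALLOC][28-36 ALLOC][37-55 FREE]
Op 4: free(a) -> (freed a); heap: [0-16 FREE][17-27 ALLOC][28-36 ALLOC][37-55 FREE]
Op 5: free(c) -> (freed c); heap: [0-16 FREE][17-27 ALLOC][28-55 FREE]
Op 6: b = realloc(b, 24) -> b = 17; heap: [0-16 FREE][17-40 ALLOC][41-55 FREE]
Free blocks: [17 15] total_free=32 largest=17 -> 100*(32-17)/32 = 1500/32 = 46.875 -> rounds to 47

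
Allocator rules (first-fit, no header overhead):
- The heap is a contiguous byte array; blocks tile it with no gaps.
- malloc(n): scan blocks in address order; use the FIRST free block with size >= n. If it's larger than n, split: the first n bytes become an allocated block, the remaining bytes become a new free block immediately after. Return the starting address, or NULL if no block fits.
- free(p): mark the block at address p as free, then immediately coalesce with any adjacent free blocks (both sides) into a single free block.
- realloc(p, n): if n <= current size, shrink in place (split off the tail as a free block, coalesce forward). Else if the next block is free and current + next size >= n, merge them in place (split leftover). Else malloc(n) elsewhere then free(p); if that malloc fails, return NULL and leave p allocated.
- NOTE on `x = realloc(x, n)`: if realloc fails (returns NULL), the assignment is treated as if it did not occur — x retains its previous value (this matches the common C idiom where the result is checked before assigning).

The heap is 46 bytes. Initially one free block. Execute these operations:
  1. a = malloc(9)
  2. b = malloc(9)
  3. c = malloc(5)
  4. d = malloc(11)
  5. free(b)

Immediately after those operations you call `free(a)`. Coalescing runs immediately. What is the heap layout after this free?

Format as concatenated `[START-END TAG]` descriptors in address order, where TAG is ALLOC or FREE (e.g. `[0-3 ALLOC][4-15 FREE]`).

Op 1: a = malloc(9) -> a = 0; heap: [0-8 ALLOC][9-45 FREE]
Op 2: b = malloc(9) -> b = 9; heap: [0-8 ALLOC][9-17 ALLOC][18-45 FREE]
Op 3: c = malloc(5) -> c = 18; heap: [0-8 ALLOC][9-17 ALLOC][18-22 ALLOC][23-45 FREE]
Op 4: d = malloc(11) -> d = 23; heap: [0-8 ALLOC][9-17 ALLOC][18-22 ALLOC][23-33 ALLOC][34-45 FREE]
Op 5: free(b) -> (freed b); heap: [0-8 ALLOC][9-17 FREE][18-22 ALLOC][23-33 ALLOC][34-45 FREE]
free(a): a = 0 -> block [0-8 ALLOC]; mark free, coalesce with adjacent free neighbors -> [0-17 FREE][18-22 ALLOC][23-33 ALLOC][34-45 FREE]

Answer: [0-17 FREE][18-22 ALLOC][23-33 ALLOC][34-45 FREE]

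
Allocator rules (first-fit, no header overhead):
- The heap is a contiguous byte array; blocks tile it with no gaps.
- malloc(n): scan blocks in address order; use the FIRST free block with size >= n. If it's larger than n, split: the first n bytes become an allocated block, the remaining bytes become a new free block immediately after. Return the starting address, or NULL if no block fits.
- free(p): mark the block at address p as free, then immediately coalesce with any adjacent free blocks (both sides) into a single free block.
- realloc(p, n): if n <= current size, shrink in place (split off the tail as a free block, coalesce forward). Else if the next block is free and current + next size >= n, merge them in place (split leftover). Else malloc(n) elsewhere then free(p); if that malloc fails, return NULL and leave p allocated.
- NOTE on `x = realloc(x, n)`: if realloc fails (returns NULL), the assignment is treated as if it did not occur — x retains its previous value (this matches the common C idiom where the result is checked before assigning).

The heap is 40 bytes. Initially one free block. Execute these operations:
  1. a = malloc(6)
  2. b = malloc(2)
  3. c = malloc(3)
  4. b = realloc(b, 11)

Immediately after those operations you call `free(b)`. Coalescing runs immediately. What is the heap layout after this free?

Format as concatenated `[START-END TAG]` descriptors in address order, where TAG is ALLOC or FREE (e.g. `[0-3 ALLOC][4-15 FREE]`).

Op 1: a = malloc(6) -> a = 0; heap: [0-5 ALLOC][6-39 FREE]
Op 2: b = malloc(2) -> b = 6; heap: [0-5 ALLOC][6-7 ALLOC][8-39 FREE]
Op 3: c = malloc(3) -> c = 8; heap: [0-5 ALLOC][6-7 ALLOC][8-10 ALLOC][11-39 FREE]
Op 4: b = realloc(b, 11) -> b = 11; heap: [0-5 ALLOC][6-7 FREE][8-10 ALLOC][11-21 ALLOC][22-39 FREE]
free(b): b = 11 -> block [11-21 ALLOC]; mark free, coalesce with adjacent free neighbors -> [0-5 ALLOC][6-7 FREE][8-10 ALLOC][11-39 FREE]

Answer: [0-5 ALLOC][6-7 FREE][8-10 ALLOC][11-39 FREE]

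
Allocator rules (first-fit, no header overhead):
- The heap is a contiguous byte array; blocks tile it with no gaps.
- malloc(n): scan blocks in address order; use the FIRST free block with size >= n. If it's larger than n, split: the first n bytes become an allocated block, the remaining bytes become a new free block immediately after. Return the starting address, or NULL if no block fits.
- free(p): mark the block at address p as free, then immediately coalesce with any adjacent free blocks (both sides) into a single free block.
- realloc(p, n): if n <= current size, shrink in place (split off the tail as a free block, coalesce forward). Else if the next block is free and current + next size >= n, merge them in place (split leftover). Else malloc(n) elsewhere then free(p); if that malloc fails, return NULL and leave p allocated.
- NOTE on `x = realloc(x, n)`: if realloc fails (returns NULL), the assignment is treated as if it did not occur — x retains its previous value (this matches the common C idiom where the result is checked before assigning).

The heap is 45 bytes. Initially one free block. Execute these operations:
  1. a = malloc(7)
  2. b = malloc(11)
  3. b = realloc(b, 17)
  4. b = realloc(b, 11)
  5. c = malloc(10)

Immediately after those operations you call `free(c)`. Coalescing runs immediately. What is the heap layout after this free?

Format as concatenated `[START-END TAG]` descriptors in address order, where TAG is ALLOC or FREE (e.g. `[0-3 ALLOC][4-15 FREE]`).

Answer: [0-6 ALLOC][7-17 ALLOC][18-44 FREE]

Derivation:
Op 1: a = malloc(7) -> a = 0; heap: [0-6 ALLOC][7-44 FREE]
Op 2: b = malloc(11) -> b = 7; heap: [0-6 ALLOC][7-17 ALLOC][18-44 FREE]
Op 3: b = realloc(b, 17) -> b = 7; heap: [0-6 ALLOC][7-23 ALLOC][24-44 FREE]
Op 4: b = realloc(b, 11) -> b = 7; heap: [0-6 ALLOC][7-17 ALLOC][18-44 FREE]
Op 5: c = malloc(10) -> c = 18; heap: [0-6 ALLOC][7-17 ALLOC][18-27 ALLOC][28-44 FREE]
free(c): c = 18 -> block [18-27 ALLOC]; mark free, coalesce with adjacent free neighbors -> [0-6 ALLOC][7-17 ALLOC][18-44 FREE]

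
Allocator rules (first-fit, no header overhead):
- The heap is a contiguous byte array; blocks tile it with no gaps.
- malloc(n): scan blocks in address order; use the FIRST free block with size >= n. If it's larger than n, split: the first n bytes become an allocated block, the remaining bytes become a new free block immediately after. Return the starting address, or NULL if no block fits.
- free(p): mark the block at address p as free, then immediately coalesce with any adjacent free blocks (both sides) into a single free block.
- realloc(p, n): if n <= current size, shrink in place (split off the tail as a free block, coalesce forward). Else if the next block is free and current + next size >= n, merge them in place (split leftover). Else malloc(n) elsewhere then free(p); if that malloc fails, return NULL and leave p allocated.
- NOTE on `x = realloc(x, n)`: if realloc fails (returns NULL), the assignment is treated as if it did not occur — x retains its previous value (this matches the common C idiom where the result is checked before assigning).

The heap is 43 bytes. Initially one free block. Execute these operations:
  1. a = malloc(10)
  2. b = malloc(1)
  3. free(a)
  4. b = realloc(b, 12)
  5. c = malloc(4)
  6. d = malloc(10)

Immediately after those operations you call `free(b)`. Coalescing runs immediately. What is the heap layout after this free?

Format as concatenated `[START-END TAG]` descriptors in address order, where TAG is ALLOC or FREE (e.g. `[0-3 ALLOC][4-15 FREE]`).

Answer: [0-3 ALLOC][4-21 FREE][22-31 ALLOC][32-42 FREE]

Derivation:
Op 1: a = malloc(10) -> a = 0; heap: [0-9 ALLOC][10-42 FREE]
Op 2: b = malloc(1) -> b = 10; heap: [0-9 ALLOC][10-10 ALLOC][11-42 FREE]
Op 3: free(a) -> (freed a); heap: [0-9 FREE][10-10 ALLOC][11-42 FREE]
Op 4: b = realloc(b, 12) -> b = 10; heap: [0-9 FREE][10-21 ALLOC][22-42 FREE]
Op 5: c = malloc(4) -> c = 0; heap: [0-3 ALLOC][4-9 FREE][10-21 ALLOC][22-42 FREE]
Op 6: d = malloc(10) -> d = 22; heap: [0-3 ALLOC][4-9 FREE][10-21 ALLOC][22-31 ALLOC][32-42 FREE]
free(b): b = 10 -> block [10-21 ALLOC]; mark free, coalesce with adjacent free neighbors -> [0-3 ALLOC][4-21 FREE][22-31 ALLOC][32-42 FREE]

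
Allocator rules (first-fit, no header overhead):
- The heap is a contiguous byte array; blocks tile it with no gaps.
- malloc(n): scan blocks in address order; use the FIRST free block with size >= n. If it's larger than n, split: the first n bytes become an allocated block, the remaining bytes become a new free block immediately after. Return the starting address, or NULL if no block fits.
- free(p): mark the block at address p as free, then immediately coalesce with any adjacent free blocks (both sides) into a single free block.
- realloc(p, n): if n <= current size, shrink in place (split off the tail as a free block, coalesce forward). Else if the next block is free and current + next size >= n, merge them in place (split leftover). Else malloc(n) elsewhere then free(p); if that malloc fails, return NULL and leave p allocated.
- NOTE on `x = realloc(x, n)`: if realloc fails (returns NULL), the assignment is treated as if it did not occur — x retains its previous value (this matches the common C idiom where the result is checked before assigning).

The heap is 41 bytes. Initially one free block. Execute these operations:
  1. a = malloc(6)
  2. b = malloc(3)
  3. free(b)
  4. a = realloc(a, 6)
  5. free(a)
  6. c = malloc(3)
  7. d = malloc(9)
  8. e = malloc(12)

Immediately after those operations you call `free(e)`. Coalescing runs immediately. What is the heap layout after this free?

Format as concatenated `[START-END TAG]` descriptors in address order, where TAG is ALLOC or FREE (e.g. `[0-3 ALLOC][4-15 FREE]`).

Answer: [0-2 ALLOC][3-11 ALLOC][12-40 FREE]

Derivation:
Op 1: a = malloc(6) -> a = 0; heap: [0-5 ALLOC][6-40 FREE]
Op 2: b = malloc(3) -> b = 6; heap: [0-5 ALLOC][6-8 ALLOC][9-40 FREE]
Op 3: free(b) -> (freed b); heap: [0-5 ALLOC][6-40 FREE]
Op 4: a = realloc(a, 6) -> a = 0; heap: [0-5 ALLOC][6-40 FREE]
Op 5: free(a) -> (freed a); heap: [0-40 FREE]
Op 6: c = malloc(3) -> c = 0; heap: [0-2 ALLOC][3-40 FREE]
Op 7: d = malloc(9) -> d = 3; heap: [0-2 ALLOC][3-11 ALLOC][12-40 FREE]
Op 8: e = malloc(12) -> e = 12; heap: [0-2 ALLOC][3-11 ALLOC][12-23 ALLOC][24-40 FREE]
free(e): e = 12 -> block [12-23 ALLOC]; mark free, coalesce with adjacent free neighbors -> [0-2 ALLOC][3-11 ALLOC][12-40 FREE]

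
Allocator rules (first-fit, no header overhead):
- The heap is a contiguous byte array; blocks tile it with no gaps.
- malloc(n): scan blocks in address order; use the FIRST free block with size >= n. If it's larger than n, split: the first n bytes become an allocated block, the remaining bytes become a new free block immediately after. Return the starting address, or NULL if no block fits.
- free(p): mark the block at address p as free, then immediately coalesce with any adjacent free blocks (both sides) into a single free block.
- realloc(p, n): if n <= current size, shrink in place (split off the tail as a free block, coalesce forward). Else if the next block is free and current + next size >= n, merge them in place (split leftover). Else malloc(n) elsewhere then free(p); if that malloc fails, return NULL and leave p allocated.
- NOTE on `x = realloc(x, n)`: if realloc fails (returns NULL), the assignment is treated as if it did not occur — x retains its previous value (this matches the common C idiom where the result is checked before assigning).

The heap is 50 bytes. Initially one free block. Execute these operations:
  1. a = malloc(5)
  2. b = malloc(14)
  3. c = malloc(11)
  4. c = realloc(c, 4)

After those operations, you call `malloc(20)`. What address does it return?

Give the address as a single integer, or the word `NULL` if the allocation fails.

Op 1: a = malloc(5) -> a = 0; heap: [0-4 ALLOC][5-49 FREE]
Op 2: b = malloc(14) -> b = 5; heap: [0-4 ALLOC][5-18 ALLOC][19-49 FREE]
Op 3: c = malloc(11) -> c = 19; heap: [0-4 ALLOC][5-18 ALLOC][19-29 ALLOC][30-49 FREE]
Op 4: c = realloc(c, 4) -> c = 19; heap: [0-4 ALLOC][5-18 ALLOC][19-22 ALLOC][23-49 FREE]
malloc(20): first-fit scan over [0-4 ALLOC][5-18 ALLOC][19-22 ALLOC][23-49 FREE] -> 23

Answer: 23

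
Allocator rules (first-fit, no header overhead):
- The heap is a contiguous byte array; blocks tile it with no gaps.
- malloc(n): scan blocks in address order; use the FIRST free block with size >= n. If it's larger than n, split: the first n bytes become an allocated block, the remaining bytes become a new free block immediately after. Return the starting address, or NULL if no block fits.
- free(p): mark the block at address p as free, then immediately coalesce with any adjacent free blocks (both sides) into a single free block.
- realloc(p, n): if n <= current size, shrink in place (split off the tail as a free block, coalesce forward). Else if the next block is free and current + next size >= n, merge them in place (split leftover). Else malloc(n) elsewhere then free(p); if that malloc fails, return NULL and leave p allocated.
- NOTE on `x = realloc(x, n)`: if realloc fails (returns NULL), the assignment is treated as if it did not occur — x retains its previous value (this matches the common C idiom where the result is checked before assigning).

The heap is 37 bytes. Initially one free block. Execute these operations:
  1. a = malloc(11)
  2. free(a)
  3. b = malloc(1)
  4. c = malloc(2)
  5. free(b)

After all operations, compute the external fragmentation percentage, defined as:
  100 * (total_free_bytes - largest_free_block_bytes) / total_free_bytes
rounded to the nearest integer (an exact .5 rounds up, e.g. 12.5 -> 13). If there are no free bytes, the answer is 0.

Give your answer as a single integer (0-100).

Answer: 3

Derivation:
Op 1: a = malloc(11) -> a = 0; heap: [0-10 ALLOC][11-36 FREE]
Op 2: free(a) -> (freed a); heap: [0-36 FREE]
Op 3: b = malloc(1) -> b = 0; heap: [0-0 ALLOC][1-36 FREE]
Op 4: c = malloc(2) -> c = 1; heap: [0-0 ALLOC][1-2 ALLOC][3-36 FREE]
Op 5: free(b) -> (freed b); heap: [0-0 FREE][1-2 ALLOC][3-36 FREE]
Free blocks: [1 34] total_free=35 largest=34 -> 100*(35-34)/35 = 100/35 ≈ 2.857 -> rounds to 3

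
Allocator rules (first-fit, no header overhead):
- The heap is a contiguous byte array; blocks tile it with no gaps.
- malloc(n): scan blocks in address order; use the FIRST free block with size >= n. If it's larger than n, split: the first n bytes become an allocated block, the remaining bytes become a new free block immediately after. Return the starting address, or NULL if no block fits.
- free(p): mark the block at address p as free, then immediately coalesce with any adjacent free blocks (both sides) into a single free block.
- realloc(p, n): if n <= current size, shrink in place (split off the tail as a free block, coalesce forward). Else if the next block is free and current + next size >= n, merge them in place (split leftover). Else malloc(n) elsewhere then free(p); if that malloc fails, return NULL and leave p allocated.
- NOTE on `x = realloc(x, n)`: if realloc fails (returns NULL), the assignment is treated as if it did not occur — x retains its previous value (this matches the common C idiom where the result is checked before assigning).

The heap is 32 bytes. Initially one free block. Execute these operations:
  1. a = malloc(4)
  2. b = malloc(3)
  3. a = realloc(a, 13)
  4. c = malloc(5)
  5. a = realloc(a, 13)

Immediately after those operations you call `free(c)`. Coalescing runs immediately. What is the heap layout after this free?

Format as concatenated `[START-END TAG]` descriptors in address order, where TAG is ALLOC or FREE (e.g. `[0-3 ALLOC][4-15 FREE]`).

Answer: [0-3 FREE][4-6 ALLOC][7-19 ALLOC][20-31 FREE]

Derivation:
Op 1: a = malloc(4) -> a = 0; heap: [0-3 ALLOC][4-31 FREE]
Op 2: b = malloc(3) -> b = 4; heap: [0-3 ALLOC][4-6 ALLOC][7-31 FREE]
Op 3: a = realloc(a, 13) -> a = 7; heap: [0-3 FREE][4-6 ALLOC][7-19 ALLOC][20-31 FREE]
Op 4: c = malloc(5) -> c = 20; heap: [0-3 FREE][4-6 ALLOC][7-19 ALLOC][20-24 ALLOC][25-31 FREE]
Op 5: a = realloc(a, 13) -> a = 7; heap: [0-3 FREE][4-6 ALLOC][7-19 ALLOC][20-24 ALLOC][25-31 FREE]
free(c): c = 20 -> block [20-24 ALLOC]; mark free, coalesce with adjacent free neighbors -> [0-3 FREE][4-6 ALLOC][7-19 ALLOC][20-31 FREE]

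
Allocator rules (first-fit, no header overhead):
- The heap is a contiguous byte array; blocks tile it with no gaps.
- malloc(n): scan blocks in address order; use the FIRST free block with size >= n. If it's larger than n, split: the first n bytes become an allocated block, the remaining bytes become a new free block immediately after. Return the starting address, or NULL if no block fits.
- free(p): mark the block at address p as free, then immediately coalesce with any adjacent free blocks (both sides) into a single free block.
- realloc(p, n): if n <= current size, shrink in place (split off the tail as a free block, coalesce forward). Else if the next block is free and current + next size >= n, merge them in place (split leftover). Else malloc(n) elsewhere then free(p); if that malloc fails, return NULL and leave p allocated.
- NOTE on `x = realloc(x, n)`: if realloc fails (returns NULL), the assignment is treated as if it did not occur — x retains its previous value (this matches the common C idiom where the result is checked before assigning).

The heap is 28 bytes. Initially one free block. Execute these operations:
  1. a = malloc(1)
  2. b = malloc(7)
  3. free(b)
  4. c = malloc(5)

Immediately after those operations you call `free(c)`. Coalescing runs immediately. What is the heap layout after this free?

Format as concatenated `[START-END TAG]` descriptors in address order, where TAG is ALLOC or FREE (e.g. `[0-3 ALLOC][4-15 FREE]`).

Op 1: a = malloc(1) -> a = 0; heap: [0-0 ALLOC][1-27 FREE]
Op 2: b = malloc(7) -> b = 1; heap: [0-0 ALLOC][1-7 ALLOC][8-27 FREE]
Op 3: free(b) -> (freed b); heap: [0-0 ALLOC][1-27 FREE]
Op 4: c = malloc(5) -> c = 1; heap: [0-0 ALLOC][1-5 ALLOC][6-27 FREE]
free(c): c = 1 -> block [1-5 ALLOC]; mark free, coalesce with adjacent free neighbors -> [0-0 ALLOC][1-27 FREE]

Answer: [0-0 ALLOC][1-27 FREE]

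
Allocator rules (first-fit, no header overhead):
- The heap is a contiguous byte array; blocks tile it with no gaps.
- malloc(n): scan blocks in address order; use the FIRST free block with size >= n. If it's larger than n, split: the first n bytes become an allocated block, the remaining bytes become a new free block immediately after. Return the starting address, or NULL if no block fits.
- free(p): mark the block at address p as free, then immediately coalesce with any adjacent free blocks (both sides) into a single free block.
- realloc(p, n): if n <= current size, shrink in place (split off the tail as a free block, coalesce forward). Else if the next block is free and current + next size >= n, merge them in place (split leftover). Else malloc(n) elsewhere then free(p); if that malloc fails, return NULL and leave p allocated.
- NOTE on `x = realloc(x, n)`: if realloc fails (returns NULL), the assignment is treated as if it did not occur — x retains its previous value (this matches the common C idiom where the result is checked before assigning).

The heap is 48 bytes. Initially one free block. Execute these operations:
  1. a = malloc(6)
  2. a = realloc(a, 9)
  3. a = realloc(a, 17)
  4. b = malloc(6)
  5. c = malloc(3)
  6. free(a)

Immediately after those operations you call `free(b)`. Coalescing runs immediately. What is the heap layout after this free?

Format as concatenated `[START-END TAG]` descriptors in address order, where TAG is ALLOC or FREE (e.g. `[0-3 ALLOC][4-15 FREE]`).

Op 1: a = malloc(6) -> a = 0; heap: [0-5 ALLOC][6-47 FREE]
Op 2: a = realloc(a, 9) -> a = 0; heap: [0-8 ALLOC][9-47 FREE]
Op 3: a = realloc(a, 17) -> a = 0; heap: [0-16 ALLOC][17-47 FREE]
Op 4: b = malloc(6) -> b = 17; heap: [0-16 ALLOC][17-22 ALLOC][23-47 FREE]
Op 5: c = malloc(3) -> c = 23; heap: [0-16 ALLOC][17-22 ALLOC][23-25 ALLOC][26-47 FREE]
Op 6: free(a) -> (freed a); heap: [0-16 FREE][17-22 ALLOC][23-25 ALLOC][26-47 FREE]
free(b): b = 17 -> block [17-22 ALLOC]; mark free, coalesce with adjacent free neighbors -> [0-22 FREE][23-25 ALLOC][26-47 FREE]

Answer: [0-22 FREE][23-25 ALLOC][26-47 FREE]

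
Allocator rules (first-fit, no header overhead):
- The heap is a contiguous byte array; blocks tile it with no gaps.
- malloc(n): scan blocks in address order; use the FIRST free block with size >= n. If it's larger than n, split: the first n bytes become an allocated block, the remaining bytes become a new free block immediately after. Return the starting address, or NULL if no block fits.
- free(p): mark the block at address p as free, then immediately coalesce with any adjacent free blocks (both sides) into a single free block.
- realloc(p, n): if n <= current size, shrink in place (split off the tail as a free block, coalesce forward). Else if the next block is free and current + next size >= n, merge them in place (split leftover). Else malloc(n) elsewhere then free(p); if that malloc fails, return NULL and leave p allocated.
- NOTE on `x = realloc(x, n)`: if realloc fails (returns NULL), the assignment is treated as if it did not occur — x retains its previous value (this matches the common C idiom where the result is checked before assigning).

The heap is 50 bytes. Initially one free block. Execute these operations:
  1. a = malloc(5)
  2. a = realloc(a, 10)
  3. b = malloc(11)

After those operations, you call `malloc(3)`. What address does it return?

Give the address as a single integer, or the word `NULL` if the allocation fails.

Op 1: a = malloc(5) -> a = 0; heap: [0-4 ALLOC][5-49 FREE]
Op 2: a = realloc(a, 10) -> a = 0; heap: [0-9 ALLOC][10-49 FREE]
Op 3: b = malloc(11) -> b = 10; heap: [0-9 ALLOC][10-20 ALLOC][21-49 FREE]
malloc(3): first-fit scan over [0-9 ALLOC][10-20 ALLOC][21-49 FREE] -> 21

Answer: 21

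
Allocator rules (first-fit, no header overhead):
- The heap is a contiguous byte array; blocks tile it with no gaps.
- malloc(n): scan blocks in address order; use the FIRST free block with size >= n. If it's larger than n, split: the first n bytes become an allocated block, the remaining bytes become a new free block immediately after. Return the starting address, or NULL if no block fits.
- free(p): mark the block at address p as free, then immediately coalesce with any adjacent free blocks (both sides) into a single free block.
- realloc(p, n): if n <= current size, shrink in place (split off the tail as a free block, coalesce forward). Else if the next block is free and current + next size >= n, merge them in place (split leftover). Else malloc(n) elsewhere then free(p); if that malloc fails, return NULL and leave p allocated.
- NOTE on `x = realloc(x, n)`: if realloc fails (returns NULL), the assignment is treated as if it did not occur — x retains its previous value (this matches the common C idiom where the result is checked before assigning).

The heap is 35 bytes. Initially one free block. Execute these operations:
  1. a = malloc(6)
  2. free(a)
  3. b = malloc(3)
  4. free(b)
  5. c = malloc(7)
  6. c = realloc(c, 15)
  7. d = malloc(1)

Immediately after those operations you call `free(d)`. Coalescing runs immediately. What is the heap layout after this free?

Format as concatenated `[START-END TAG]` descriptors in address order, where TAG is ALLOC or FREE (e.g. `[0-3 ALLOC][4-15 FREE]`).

Op 1: a = malloc(6) -> a = 0; heap: [0-5 ALLOC][6-34 FREE]
Op 2: free(a) -> (freed a); heap: [0-34 FREE]
Op 3: b = malloc(3) -> b = 0; heap: [0-2 ALLOC][3-34 FREE]
Op 4: free(b) -> (freed b); heap: [0-34 FREE]
Op 5: c = malloc(7) -> c = 0; heap: [0-6 ALLOC][7-34 FREE]
Op 6: c = realloc(c, 15) -> c = 0; heap: [0-14 ALLOC][15-34 FREE]
Op 7: d = malloc(1) -> d = 15; heap: [0-14 ALLOC][15-15 ALLOC][16-34 FREE]
free(d): d = 15 -> block [15-15 ALLOC]; mark free, coalesce with adjacent free neighbors -> [0-14 ALLOC][15-34 FREE]

Answer: [0-14 ALLOC][15-34 FREE]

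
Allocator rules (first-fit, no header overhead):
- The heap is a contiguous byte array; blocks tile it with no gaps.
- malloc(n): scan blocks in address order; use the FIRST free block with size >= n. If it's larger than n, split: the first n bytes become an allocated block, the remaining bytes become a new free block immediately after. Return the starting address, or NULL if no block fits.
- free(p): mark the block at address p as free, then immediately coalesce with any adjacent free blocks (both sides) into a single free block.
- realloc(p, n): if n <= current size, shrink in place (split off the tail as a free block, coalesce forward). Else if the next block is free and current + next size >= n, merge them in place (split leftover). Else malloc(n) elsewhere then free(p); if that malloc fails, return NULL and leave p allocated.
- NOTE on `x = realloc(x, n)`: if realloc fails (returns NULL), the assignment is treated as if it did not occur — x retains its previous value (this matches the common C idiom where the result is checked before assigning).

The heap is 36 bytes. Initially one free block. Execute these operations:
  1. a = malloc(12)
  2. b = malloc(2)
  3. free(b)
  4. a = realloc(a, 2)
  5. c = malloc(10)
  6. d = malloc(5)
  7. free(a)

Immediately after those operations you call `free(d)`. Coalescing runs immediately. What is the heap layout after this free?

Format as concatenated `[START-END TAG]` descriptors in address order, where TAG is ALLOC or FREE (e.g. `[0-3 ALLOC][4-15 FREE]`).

Answer: [0-1 FREE][2-11 ALLOC][12-35 FREE]

Derivation:
Op 1: a = malloc(12) -> a = 0; heap: [0-11 ALLOC][12-35 FREE]
Op 2: b = malloc(2) -> b = 12; heap: [0-11 ALLOC][12-13 ALLOC][14-35 FREE]
Op 3: free(b) -> (freed b); heap: [0-11 ALLOC][12-35 FREE]
Op 4: a = realloc(a, 2) -> a = 0; heap: [0-1 ALLOC][2-35 FREE]
Op 5: c = malloc(10) -> c = 2; heap: [0-1 ALLOC][2-11 ALLOC][12-35 FREE]
Op 6: d = malloc(5) -> d = 12; heap: [0-1 ALLOC][2-11 ALLOC][12-16 ALLOC][17-35 FREE]
Op 7: free(a) -> (freed a); heap: [0-1 FREE][2-11 ALLOC][12-16 ALLOC][17-35 FREE]
free(d): d = 12 -> block [12-16 ALLOC]; mark free, coalesce with adjacent free neighbors -> [0-1 FREE][2-11 ALLOC][12-35 FREE]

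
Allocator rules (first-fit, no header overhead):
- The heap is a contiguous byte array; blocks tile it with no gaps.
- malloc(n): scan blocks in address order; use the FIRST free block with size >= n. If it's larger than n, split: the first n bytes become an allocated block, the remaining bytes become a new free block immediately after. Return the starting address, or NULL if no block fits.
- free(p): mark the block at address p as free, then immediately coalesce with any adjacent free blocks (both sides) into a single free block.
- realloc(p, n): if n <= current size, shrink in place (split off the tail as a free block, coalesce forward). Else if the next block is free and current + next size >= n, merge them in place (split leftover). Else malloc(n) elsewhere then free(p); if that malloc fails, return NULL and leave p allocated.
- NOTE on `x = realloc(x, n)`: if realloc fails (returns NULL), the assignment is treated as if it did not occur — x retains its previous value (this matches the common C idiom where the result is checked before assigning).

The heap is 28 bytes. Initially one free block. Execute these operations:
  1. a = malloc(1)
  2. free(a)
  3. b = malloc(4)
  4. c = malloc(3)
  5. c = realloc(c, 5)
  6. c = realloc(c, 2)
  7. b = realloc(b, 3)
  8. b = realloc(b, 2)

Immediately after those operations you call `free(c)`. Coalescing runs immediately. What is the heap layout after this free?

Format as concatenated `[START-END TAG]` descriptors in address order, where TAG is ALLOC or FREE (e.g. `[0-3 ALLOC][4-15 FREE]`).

Answer: [0-1 ALLOC][2-27 FREE]

Derivation:
Op 1: a = malloc(1) -> a = 0; heap: [0-0 ALLOC][1-27 FREE]
Op 2: free(a) -> (freed a); heap: [0-27 FREE]
Op 3: b = malloc(4) -> b = 0; heap: [0-3 ALLOC][4-27 FREE]
Op 4: c = malloc(3) -> c = 4; heap: [0-3 ALLOC][4-6 ALLOC][7-27 FREE]
Op 5: c = realloc(c, 5) -> c = 4; heap: [0-3 ALLOC][4-8 ALLOC][9-27 FREE]
Op 6: c = realloc(c, 2) -> c = 4; heap: [0-3 ALLOC][4-5 ALLOC][6-27 FREE]
Op 7: b = realloc(b, 3) -> b = 0; heap: [0-2 ALLOC][3-3 FREE][4-5 ALLOC][6-27 FREE]
Op 8: b = realloc(b, 2) -> b = 0; heap: [0-1 ALLOC][2-3 FREE][4-5 ALLOC][6-27 FREE]
free(c): c = 4 -> block [4-5 ALLOC]; mark free, coalesce with adjacent free neighbors -> [0-1 ALLOC][2-27 FREE]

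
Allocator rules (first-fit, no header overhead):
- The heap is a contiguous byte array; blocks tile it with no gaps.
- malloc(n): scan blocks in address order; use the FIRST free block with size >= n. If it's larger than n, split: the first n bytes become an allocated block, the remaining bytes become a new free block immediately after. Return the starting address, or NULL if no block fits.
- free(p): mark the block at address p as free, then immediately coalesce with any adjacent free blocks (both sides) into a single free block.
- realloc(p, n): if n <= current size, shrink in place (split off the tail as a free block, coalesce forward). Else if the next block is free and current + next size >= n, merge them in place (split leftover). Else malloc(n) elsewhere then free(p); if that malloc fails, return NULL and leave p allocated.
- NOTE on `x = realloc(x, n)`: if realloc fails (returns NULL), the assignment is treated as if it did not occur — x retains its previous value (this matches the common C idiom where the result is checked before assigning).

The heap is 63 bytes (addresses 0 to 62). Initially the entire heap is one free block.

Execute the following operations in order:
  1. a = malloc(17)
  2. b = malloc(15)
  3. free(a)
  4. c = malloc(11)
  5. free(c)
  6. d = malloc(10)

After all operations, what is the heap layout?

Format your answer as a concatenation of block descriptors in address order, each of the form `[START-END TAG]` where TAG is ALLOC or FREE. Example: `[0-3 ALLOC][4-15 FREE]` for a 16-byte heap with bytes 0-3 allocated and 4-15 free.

Answer: [0-9 ALLOC][10-16 FREE][17-31 ALLOC][32-62 FREE]

Derivation:
Op 1: a = malloc(17) -> a = 0; heap: [0-16 ALLOC][17-62 FREE]
Op 2: b = malloc(15) -> b = 17; heap: [0-16 ALLOC][17-31 ALLOC][32-62 FREE]
Op 3: free(a) -> (freed a); heap: [0-16 FREE][17-31 ALLOC][32-62 FREE]
Op 4: c = malloc(11) -> c = 0; heap: [0-10 ALLOC][11-16 FREE][17-31 ALLOC][32-62 FREE]
Op 5: free(c) -> (freed c); heap: [0-16 FREE][17-31 ALLOC][32-62 FREE]
Op 6: d = malloc(10) -> d = 0; heap: [0-9 ALLOC][10-16 FREE][17-31 ALLOC][32-62 FREE]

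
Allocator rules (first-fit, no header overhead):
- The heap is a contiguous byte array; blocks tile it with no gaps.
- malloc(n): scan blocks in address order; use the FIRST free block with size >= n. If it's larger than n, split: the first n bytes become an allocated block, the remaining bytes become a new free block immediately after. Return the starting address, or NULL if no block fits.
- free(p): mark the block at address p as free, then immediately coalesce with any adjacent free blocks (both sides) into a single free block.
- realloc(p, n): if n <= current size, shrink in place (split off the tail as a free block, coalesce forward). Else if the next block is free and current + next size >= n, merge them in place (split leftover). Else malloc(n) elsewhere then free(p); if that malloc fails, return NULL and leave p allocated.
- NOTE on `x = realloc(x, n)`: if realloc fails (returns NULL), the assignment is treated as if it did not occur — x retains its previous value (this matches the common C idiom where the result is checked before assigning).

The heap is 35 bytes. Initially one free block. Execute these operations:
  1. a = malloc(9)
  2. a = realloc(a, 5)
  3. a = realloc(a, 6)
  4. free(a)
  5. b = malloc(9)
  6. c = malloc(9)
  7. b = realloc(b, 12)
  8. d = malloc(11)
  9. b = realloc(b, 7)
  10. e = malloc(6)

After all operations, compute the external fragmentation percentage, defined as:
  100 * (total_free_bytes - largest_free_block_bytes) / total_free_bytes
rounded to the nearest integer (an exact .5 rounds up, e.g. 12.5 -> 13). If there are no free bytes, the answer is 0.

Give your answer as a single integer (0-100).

Answer: 23

Derivation:
Op 1: a = malloc(9) -> a = 0; heap: [0-8 ALLOC][9-34 FREE]
Op 2: a = realloc(a, 5) -> a = 0; heap: [0-4 ALLOC][5-34 FREE]
Op 3: a = realloc(a, 6) -> a = 0; heap: [0-5 ALLOC][6-34 FREE]
Op 4: free(a) -> (freed a); heap: [0-34 FREE]
Op 5: b = malloc(9) -> b = 0; heap: [0-8 ALLOC][9-34 FREE]
Op 6: c = malloc(9) -> c = 9; heap: [0-8 ALLOC][9-17 ALLOC][18-34 FREE]
Op 7: b = realloc(b, 12) -> b = 18; heap: [0-8 FREE][9-17 ALLOC][18-29 ALLOC][30-34 FREE]
Op 8: d = malloc(11) -> d = NULL; heap: [0-8 FREE][9-17 ALLOC][18-29 ALLOC][30-34 FREE]
Op 9: b = realloc(b, 7) -> b = 18; heap: [0-8 FREE][9-17 ALLOC][18-24 ALLOC][25-34 FREE]
Op 10: e = malloc(6) -> e = 0; heap: [0-5 ALLOC][6-8 FREE][9-17 ALLOC][18-24 ALLOC][25-34 FREE]
Free blocks: [3 10] total_free=13 largest=10 -> 100*(13-10)/13 = 300/13 ≈ 23.077 -> rounds to 23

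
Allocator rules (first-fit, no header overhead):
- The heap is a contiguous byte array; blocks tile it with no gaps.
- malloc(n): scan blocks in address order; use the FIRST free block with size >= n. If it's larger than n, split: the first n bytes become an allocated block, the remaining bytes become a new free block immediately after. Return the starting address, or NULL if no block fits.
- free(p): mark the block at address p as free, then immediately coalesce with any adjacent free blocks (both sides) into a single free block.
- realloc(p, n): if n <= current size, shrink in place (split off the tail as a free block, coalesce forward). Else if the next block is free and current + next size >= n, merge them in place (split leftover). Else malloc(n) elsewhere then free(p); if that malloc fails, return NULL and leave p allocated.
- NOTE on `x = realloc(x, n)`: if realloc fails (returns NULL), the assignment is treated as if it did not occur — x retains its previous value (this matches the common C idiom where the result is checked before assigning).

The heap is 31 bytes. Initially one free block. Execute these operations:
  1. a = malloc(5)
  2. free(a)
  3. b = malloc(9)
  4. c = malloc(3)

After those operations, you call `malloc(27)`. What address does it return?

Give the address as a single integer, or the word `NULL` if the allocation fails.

Op 1: a = malloc(5) -> a = 0; heap: [0-4 ALLOC][5-30 FREE]
Op 2: free(a) -> (freed a); heap: [0-30 FREE]
Op 3: b = malloc(9) -> b = 0; heap: [0-8 ALLOC][9-30 FREE]
Op 4: c = malloc(3) -> c = 9; heap: [0-8 ALLOC][9-11 ALLOC][12-30 FREE]
malloc(27): first-fit scan over [0-8 ALLOC][9-11 ALLOC][12-30 FREE] -> NULL

Answer: NULL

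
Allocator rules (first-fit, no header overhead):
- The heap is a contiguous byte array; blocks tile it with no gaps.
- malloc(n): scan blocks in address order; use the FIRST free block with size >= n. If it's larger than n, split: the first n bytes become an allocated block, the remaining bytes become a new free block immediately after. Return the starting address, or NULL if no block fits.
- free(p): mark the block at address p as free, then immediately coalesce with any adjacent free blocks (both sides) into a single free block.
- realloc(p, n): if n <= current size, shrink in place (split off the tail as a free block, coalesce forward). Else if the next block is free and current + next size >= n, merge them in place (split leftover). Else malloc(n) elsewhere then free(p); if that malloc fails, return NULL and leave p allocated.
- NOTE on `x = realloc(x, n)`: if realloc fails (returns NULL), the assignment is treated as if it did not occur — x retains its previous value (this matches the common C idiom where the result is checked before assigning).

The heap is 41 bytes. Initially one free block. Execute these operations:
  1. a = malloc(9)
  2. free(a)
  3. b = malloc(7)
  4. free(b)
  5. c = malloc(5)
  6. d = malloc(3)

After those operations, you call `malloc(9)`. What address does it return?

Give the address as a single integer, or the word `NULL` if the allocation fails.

Answer: 8

Derivation:
Op 1: a = malloc(9) -> a = 0; heap: [0-8 ALLOC][9-40 FREE]
Op 2: free(a) -> (freed a); heap: [0-40 FREE]
Op 3: b = malloc(7) -> b = 0; heap: [0-6 ALLOC][7-40 FREE]
Op 4: free(b) -> (freed b); heap: [0-40 FREE]
Op 5: c = malloc(5) -> c = 0; heap: [0-4 ALLOC][5-40 FREE]
Op 6: d = malloc(3) -> d = 5; heap: [0-4 ALLOC][5-7 ALLOC][8-40 FREE]
malloc(9): first-fit scan over [0-4 ALLOC][5-7 ALLOC][8-40 FREE] -> 8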